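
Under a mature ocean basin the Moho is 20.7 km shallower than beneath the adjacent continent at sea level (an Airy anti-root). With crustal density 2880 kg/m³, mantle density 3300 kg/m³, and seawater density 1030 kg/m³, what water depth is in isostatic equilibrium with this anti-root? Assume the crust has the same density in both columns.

Replacing a thickness d of crust by seawater at the top must be balanced by replacing crust with mantle at the base: d (ρ_c − ρ_w) = a (ρ_m − ρ_c).
d = a (ρ_m − ρ_c)/(ρ_c − ρ_w) = 20.7 km × 420/1850 = 4.7 km.

4.7 km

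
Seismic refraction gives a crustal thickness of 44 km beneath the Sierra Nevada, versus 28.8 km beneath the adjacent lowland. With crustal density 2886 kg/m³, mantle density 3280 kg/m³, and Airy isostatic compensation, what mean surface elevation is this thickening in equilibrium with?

1.83 km

Excess crust Δ = 44 km − 28.8 km = 15.2 km, split between elevation h and root r with h + r = Δ.
Airy balance ρ_c h = (ρ_m − ρ_c) r gives r = h ρ_c/(ρ_m − ρ_c), so h (1 + ρ_c/(ρ_m − ρ_c)) = Δ, i.e. h = Δ (ρ_m − ρ_c)/ρ_m.
h = 15.2 km × 394/3280 = 1.83 km.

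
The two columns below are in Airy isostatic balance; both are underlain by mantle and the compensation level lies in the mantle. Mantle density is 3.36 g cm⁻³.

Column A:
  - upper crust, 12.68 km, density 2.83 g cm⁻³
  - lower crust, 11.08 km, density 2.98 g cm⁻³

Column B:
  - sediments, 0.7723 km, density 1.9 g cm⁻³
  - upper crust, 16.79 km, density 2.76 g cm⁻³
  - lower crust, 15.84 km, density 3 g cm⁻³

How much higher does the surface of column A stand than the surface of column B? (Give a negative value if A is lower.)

−1.78 km

For any compensation level in the mantle, the mantle terms cancel and isostasy reduces to e = (Σt_A − Σt_B) − (Σ(ρt)_A − Σ(ρt)_B) / ρ_m.
Σt_A = 23.76 km; Σt_B = 33.4023 km; Σ(ρt)_A = 68.9028; Σ(ρt)_B = 95.32777 (in km·g cm⁻³).
e = (23.76 − 33.4023) − (68.9028 − 95.32777) / 3.36 = −1.78 km.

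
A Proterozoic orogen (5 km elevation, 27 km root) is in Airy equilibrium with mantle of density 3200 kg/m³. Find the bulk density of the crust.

ρ_c h = (ρ_m − ρ_c) r → ρ_c (h + r) = ρ_m r → ρ_c = ρ_m r / (h + r).
ρ_c = 3200 × 27 km / (5 km + 27 km) = 2700 kg/m³.

2700 kg/m³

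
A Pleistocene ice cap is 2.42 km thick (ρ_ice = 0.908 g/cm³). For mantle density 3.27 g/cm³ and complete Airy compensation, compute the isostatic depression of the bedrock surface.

0.672 km

For local isostatic compensation: the ice load ρ_ice t is balanced by mantle displaced below, ρ_m s.
s = t ρ_ice / ρ_m = 2.42 km × 0.908/3.27 = 0.672 km.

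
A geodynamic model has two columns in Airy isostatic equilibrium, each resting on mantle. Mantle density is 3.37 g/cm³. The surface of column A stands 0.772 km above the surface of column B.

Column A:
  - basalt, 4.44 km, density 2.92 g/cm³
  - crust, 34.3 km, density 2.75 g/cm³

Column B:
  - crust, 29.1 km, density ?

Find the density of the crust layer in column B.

2.66 g/cm³

Take the compensation level at the base of the deeper column (depth z_c below the surface of column A) and equate Σ ρ_i t_i down to z_c; mantle fills any gap and the z_c terms cancel.
Column A: 4.44×2.92 + 34.3×2.75 + (z_c − 38.74)×3.37
Column B: 0.772×0 + 29.1×ρ + (z_c − 0.772 − 29.1)×3.37
The z_c×3.37 term appears on both sides and cancels. Collect the known terms of each column as K = Σ(ρt)_known − 3.37 × (depth of known layers): K_A = 107.2898 − 3.37×38.74 = −23.264; K_B = 0 − 3.37×(0.772 + 29.1) = −100.66864.
Balance: K_A = K_B + 29.1×ρ, so ρ = (K_A − K_B)/29.1 = 77.4046/29.1 = 2.66 g/cm³.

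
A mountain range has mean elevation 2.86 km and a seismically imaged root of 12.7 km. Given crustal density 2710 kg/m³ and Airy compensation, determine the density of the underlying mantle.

Airy balance: ρ_c h = (ρ_m − ρ_c) r → ρ_m = ρ_c (1 + h/r).
ρ_m = 2710 × (1 + 2.86 km/12.7 km) = 3320 kg/m³.

3320 kg/m³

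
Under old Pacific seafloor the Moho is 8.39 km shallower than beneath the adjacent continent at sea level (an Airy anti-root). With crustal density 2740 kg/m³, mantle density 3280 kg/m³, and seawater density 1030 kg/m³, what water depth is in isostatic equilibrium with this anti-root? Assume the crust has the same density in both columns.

Replacing a thickness d of crust by seawater at the top must be balanced by replacing crust with mantle at the base: d (ρ_c − ρ_w) = a (ρ_m − ρ_c).
d = a (ρ_m − ρ_c)/(ρ_c − ρ_w) = 8.39 km × 540/1710 = 2.65 km.

2.65 km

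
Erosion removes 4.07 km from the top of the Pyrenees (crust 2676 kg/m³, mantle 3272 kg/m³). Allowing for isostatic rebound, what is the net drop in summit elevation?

0.741 km

Rebound u = e ρ_c/ρ_m = 4.07 km × 2676/3272 = 3.329 km.
Net surface drop = e − u = 4.07 km − 3.329 km = e (ρ_m − ρ_c)/ρ_m = 0.741 km.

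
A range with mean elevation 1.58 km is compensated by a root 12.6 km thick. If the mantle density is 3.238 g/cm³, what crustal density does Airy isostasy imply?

2.88 g/cm³

ρ_c h = (ρ_m − ρ_c) r → ρ_c (h + r) = ρ_m r → ρ_c = ρ_m r / (h + r).
ρ_c = 3.238 × 12.6 km / (1.58 km + 12.6 km) = 2.88 g/cm³.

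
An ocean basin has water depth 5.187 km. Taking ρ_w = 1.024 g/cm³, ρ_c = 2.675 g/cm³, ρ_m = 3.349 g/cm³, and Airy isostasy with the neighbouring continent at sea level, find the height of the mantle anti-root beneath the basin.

In Airy isostatic equilibrium: replacing crust with seawater at the top is compensated by replacing crust with mantle at the base: d (ρ_c − ρ_w) = a (ρ_m − ρ_c).
a = d (ρ_c − ρ_w)/(ρ_m − ρ_c) = 5.187 km × 1.651/0.674 = 12.7 km.

12.7 km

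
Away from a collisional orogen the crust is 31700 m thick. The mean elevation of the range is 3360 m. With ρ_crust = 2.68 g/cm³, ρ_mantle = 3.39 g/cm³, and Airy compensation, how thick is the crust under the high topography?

Root depth r = h ρ_c / (ρ_m − ρ_c) = 3360 m × 2.68 / 0.71 = 12680 m.
Total thickness = T + h + r = 31700 m + 3360 m + 12680 m = 47700 m.

47700 m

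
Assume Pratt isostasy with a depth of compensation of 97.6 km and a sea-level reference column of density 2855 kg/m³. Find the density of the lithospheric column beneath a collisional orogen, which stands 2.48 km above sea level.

Pratt balance: ρ_ref D = ρ (D + h).
ρ = ρ_ref D/(D + h) = 2855 × 97.6 km/(97.6 km + 2.48 km) = 2780 kg/m³.

2780 kg/m³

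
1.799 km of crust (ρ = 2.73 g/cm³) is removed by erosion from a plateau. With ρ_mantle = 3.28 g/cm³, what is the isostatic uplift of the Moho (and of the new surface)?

Unloading: uplift u = e ρ_c/ρ_m = 1.799 km × 2.73/3.28 = 1.5 km.

1.5 km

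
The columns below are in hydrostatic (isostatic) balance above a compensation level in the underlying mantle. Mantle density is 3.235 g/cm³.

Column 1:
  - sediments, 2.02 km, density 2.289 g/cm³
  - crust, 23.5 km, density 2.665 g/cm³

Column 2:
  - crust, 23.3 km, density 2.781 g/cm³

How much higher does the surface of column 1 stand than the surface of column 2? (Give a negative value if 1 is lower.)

For any compensation level in the mantle, the mantle terms cancel and isostasy reduces to e = (Σt_1 − Σt_2) − (Σ(ρt)_1 − Σ(ρt)_2) / ρ_m.
Σt_1 = 25.52 km; Σt_2 = 23.3 km; Σ(ρt)_1 = 67.25128; Σ(ρt)_2 = 64.7973 (in km·g/cm³).
e = (25.52 − 23.3) − (67.25128 − 64.7973) / 3.235 = 1.46 km.

1.46 km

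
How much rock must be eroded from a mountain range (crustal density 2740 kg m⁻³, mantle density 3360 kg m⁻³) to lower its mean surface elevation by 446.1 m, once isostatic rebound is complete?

2420 m

Net drop Δ = e − u = e − e ρ_c/ρ_m = e (ρ_m − ρ_c)/ρ_m.
e = Δ ρ_m/(ρ_m − ρ_c) = 446.1 m × 3360/620 = 2420 m.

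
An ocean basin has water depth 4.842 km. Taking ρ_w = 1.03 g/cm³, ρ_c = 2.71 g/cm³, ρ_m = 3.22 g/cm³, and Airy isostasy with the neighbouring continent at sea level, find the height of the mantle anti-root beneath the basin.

By Archimedes' principle applied to the lithosphere: replacing crust with seawater at the top is compensated by replacing crust with mantle at the base: d (ρ_c − ρ_w) = a (ρ_m − ρ_c).
a = d (ρ_c − ρ_w)/(ρ_m − ρ_c) = 4.842 km × 1.68/0.51 = 16 km.

16 km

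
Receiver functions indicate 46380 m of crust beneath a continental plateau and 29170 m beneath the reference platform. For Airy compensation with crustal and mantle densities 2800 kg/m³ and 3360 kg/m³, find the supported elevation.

Excess crust Δ = 46380 m − 29170 m = 17210 m, split between elevation h and root r with h + r = Δ.
Airy balance ρ_c h = (ρ_m − ρ_c) r gives r = h ρ_c/(ρ_m − ρ_c), so h (1 + ρ_c/(ρ_m − ρ_c)) = Δ, i.e. h = Δ (ρ_m − ρ_c)/ρ_m.
h = 17210 m × 560/3360 = 2870 m.

2870 m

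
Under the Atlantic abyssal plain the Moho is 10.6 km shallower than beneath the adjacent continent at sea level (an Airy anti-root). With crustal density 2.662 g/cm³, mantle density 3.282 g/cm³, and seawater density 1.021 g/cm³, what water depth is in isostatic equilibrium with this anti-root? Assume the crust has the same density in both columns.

4 km

Replacing a thickness d of crust by seawater at the top must be balanced by replacing crust with mantle at the base: d (ρ_c − ρ_w) = a (ρ_m − ρ_c).
d = a (ρ_m − ρ_c)/(ρ_c − ρ_w) = 10.6 km × 0.62/1.641 = 4 km.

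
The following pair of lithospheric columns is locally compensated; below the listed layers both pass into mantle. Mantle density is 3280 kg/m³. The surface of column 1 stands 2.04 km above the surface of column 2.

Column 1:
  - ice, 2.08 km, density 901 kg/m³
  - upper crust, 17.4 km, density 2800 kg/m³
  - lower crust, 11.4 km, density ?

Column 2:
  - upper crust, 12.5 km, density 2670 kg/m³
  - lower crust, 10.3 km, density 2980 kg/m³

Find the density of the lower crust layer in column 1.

2920 kg/m³

Take the compensation level at the base of the deeper column (depth z_c below the surface of column 1) and equate Σ ρ_i t_i down to z_c; mantle fills any gap and the z_c terms cancel.
Column 1: 2.08×901 + 17.4×2800 + 11.4×ρ + (z_c − 30.88)×3280
Column 2: 2.04×0 + 12.5×2670 + 10.3×2980 + (z_c − 2.04 − 22.8)×3280
The z_c×3280 term appears on both sides and cancels. Collect the known terms of each column as K = Σ(ρt)_known − 3280 × (depth of known layers): K_1 = 50594.08 − 3280×30.88 = −50692.32; K_2 = 64069 − 3280×(2.04 + 22.8) = −17406.2.
Balance: K_1 + 11.4×ρ = K_2, so ρ = (K_2 − K_1)/11.4 = 33286.1/11.4 = 2920 kg/m³.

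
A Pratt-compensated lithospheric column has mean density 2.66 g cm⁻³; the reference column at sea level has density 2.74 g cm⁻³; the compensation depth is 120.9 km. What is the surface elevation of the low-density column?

ρ_ref D = ρ (D + h) → h = D (ρ_ref − ρ)/ρ.
h = 120.9 km × (2.74 − 2.66)/2.66 = 3.64 km.

3.64 km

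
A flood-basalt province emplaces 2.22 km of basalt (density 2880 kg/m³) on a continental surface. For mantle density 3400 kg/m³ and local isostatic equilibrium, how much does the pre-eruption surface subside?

Subaerial loading: s = t ρ_load / ρ_m.
s = 2.22 km × 2880/3400 = 1.88 km.

1.88 km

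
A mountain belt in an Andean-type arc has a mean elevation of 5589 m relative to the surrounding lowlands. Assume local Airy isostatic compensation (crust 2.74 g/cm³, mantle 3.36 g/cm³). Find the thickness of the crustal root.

In Airy isostatic equilibrium: the weight of the topography is balanced by the buoyancy of the root, ρ_c h = (ρ_m − ρ_c) r.
r = h · ρ_c / (ρ_m − ρ_c) = 5589 m × 2.74 / (3.36 − 2.74) = 24700 m.

24700 m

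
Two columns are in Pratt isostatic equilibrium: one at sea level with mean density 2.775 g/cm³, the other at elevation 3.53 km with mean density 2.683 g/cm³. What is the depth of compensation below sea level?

103 km

ρ_ref D = ρ (D + h) → D (ρ_ref − ρ) = ρ h.
D = ρ h/(ρ_ref − ρ) = 2.683 × 3.53 km/(2.775 − 2.683) = 103 km.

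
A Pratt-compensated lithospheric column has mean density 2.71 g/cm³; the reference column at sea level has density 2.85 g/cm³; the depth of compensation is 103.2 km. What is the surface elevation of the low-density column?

ρ_ref D = ρ (D + h) → h = D (ρ_ref − ρ)/ρ.
h = 103.2 km × (2.85 − 2.71)/2.71 = 5.33 km.

5.33 km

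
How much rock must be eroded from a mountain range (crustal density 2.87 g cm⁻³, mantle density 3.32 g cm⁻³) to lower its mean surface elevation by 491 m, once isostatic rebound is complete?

Net drop Δ = e − u = e − e ρ_c/ρ_m = e (ρ_m − ρ_c)/ρ_m.
e = Δ ρ_m/(ρ_m − ρ_c) = 491 m × 3.32/0.45 = 3620 m.

3620 m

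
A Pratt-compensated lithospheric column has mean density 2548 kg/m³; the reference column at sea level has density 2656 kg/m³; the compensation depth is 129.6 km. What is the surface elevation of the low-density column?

ρ_ref D = ρ (D + h) → h = D (ρ_ref − ρ)/ρ.
h = 129.6 km × (2656 − 2548)/2548 = 5.49 km.

5.49 km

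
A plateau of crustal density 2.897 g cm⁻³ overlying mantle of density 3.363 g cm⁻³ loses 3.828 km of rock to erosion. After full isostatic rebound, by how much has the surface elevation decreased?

Rebound u = e ρ_c/ρ_m = 3.828 km × 2.897/3.363 = 3.298 km.
Net surface drop = e − u = 3.828 km − 3.298 km = e (ρ_m − ρ_c)/ρ_m = 0.53 km.

0.53 km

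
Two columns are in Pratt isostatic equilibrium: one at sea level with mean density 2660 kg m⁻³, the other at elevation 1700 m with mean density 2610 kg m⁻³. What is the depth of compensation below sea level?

ρ_ref D = ρ (D + h) → D (ρ_ref − ρ) = ρ h.
D = ρ h/(ρ_ref − ρ) = 2610 × 1700 m/(2660 − 2610) = 88700 m.

88700 m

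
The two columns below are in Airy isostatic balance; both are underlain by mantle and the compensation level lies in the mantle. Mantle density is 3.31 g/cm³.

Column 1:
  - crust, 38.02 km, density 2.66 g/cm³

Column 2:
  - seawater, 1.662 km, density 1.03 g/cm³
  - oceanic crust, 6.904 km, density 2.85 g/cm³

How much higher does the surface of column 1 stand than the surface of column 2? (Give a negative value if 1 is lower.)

For any compensation level in the mantle, the mantle terms cancel and isostasy reduces to e = (Σt_1 − Σt_2) − (Σ(ρt)_1 − Σ(ρt)_2) / ρ_m.
Σt_1 = 38.02 km; Σt_2 = 8.566 km; Σ(ρt)_1 = 101.1332; Σ(ρt)_2 = 21.38826 (in km·g/cm³).
e = (38.02 − 8.566) − (101.1332 − 21.38826) / 3.31 = 5.36 km.

5.36 km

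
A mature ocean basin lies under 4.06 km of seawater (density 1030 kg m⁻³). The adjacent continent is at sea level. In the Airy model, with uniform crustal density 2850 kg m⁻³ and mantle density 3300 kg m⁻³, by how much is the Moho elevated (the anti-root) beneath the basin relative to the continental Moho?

16.4 km

Balancing pressure at the compensation depth: replacing crust with seawater at the top is compensated by replacing crust with mantle at the base: d (ρ_c − ρ_w) = a (ρ_m − ρ_c).
a = d (ρ_c − ρ_w)/(ρ_m − ρ_c) = 4.06 km × 1820/450 = 16.4 km.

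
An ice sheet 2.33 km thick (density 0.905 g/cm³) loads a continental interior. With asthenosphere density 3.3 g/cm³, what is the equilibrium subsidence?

By Archimedes' principle applied to the lithosphere: the ice load ρ_ice t is balanced by mantle displaced below, ρ_m s.
s = t ρ_ice / ρ_m = 2.33 km × 0.905/3.3 = 0.639 km.

0.639 km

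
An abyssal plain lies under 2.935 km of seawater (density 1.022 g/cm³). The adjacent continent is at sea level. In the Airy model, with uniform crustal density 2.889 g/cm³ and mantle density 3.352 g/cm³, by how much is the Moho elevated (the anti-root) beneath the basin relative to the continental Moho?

For local isostatic compensation: replacing crust with seawater at the top is compensated by replacing crust with mantle at the base: d (ρ_c − ρ_w) = a (ρ_m − ρ_c).
a = d (ρ_c − ρ_w)/(ρ_m − ρ_c) = 2.935 km × 1.867/0.463 = 11.8 km.

11.8 km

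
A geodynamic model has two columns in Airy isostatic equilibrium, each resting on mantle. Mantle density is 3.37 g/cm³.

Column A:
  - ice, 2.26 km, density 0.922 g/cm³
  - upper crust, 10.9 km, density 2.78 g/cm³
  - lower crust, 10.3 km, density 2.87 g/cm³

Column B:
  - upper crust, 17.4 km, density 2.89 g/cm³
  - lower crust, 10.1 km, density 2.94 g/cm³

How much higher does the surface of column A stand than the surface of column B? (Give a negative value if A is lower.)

For any compensation level in the mantle, the mantle terms cancel and isostasy reduces to e = (Σt_A − Σt_B) − (Σ(ρt)_A − Σ(ρt)_B) / ρ_m.
Σt_A = 23.46 km; Σt_B = 27.5 km; Σ(ρt)_A = 61.94672; Σ(ρt)_B = 79.98 (in km·g/cm³).
e = (23.46 − 27.5) − (61.94672 − 79.98) / 3.37 = 1.31 km.

1.31 km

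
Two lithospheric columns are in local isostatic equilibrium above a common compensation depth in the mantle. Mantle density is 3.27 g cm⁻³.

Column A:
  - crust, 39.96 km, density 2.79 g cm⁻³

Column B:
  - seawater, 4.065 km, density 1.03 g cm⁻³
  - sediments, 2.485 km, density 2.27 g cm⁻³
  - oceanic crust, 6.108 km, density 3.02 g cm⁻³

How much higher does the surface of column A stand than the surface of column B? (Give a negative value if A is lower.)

1.85 km

For any compensation level in the mantle, the mantle terms cancel and isostasy reduces to e = (Σt_A − Σt_B) − (Σ(ρt)_A − Σ(ρt)_B) / ρ_m.
Σt_A = 39.96 km; Σt_B = 12.658 km; Σ(ρt)_A = 111.4884; Σ(ρt)_B = 28.27406 (in km·g cm⁻³).
e = (39.96 − 12.658) − (111.4884 − 28.27406) / 3.27 = 1.85 km.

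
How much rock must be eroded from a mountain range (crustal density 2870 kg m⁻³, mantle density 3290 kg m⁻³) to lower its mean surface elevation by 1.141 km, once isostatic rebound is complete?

Net drop Δ = e − u = e − e ρ_c/ρ_m = e (ρ_m − ρ_c)/ρ_m.
e = Δ ρ_m/(ρ_m − ρ_c) = 1.141 km × 3290/420 = 8.94 km.

8.94 km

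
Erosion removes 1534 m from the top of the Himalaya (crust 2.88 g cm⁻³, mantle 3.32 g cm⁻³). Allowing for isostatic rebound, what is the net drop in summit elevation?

203 m

Rebound u = e ρ_c/ρ_m = 1534 m × 2.88/3.32 = 1331 m.
Net surface drop = e − u = 1534 m − 1331 m = e (ρ_m − ρ_c)/ρ_m = 203 m.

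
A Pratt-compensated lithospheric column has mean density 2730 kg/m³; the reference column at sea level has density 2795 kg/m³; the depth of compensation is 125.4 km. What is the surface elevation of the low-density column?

2.99 km

ρ_ref D = ρ (D + h) → h = D (ρ_ref − ρ)/ρ.
h = 125.4 km × (2795 − 2730)/2730 = 2.99 km.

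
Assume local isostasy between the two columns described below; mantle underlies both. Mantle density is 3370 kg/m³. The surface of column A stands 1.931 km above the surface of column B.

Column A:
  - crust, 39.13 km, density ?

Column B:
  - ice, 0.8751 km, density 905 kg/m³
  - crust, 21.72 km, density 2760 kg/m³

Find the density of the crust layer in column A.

2810 kg/m³

Take the compensation level at the base of the deeper column (depth z_c below the surface of column A) and equate Σ ρ_i t_i down to z_c; mantle fills any gap and the z_c terms cancel.
Column A: 39.13×ρ + (z_c − 39.13)×3370
Column B: 1.931×0 + 0.8751×905 + 21.72×2760 + (z_c − 1.931 − 22.5951)×3370
The z_c×3370 term appears on both sides and cancels. Collect the known terms of each column as K = Σ(ρt)_known − 3370 × (depth of known layers): K_A = 0 − 3370×39.13 = −131868.1; K_B = 60739.1655 − 3370×(1.931 + 22.5951) = −21913.7915.
Balance: K_A + 39.13×ρ = K_B, so ρ = (K_B − K_A)/39.13 = 109954/39.13 = 2810 kg/m³.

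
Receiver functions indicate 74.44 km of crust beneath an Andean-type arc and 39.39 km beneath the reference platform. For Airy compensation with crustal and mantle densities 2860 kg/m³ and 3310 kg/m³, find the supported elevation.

Excess crust Δ = 74.44 km − 39.39 km = 35.05 km, split between elevation h and root r with h + r = Δ.
Airy balance ρ_c h = (ρ_m − ρ_c) r gives r = h ρ_c/(ρ_m − ρ_c), so h (1 + ρ_c/(ρ_m − ρ_c)) = Δ, i.e. h = Δ (ρ_m − ρ_c)/ρ_m.
h = 35.05 km × 450/3310 = 4.77 km.

4.77 km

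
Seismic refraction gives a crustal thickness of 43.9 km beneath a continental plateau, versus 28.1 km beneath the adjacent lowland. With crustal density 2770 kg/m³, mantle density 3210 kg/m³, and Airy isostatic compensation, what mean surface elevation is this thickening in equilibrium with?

2.17 km

Excess crust Δ = 43.9 km − 28.1 km = 15.8 km, split between elevation h and root r with h + r = Δ.
Airy balance ρ_c h = (ρ_m − ρ_c) r gives r = h ρ_c/(ρ_m − ρ_c), so h (1 + ρ_c/(ρ_m − ρ_c)) = Δ, i.e. h = Δ (ρ_m − ρ_c)/ρ_m.
h = 15.8 km × 440/3210 = 2.17 km.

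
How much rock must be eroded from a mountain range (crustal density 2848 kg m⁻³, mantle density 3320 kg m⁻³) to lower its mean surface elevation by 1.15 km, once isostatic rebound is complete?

8.09 km

Net drop Δ = e − u = e − e ρ_c/ρ_m = e (ρ_m − ρ_c)/ρ_m.
e = Δ ρ_m/(ρ_m − ρ_c) = 1.15 km × 3320/472 = 8.09 km.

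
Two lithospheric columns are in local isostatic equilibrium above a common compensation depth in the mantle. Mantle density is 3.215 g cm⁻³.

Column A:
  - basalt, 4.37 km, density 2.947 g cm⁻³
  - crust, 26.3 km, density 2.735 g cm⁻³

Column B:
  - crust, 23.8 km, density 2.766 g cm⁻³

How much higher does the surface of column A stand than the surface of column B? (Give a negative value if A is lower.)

0.967 km

For any compensation level in the mantle, the mantle terms cancel and isostasy reduces to e = (Σt_A − Σt_B) − (Σ(ρt)_A − Σ(ρt)_B) / ρ_m.
Σt_A = 30.67 km; Σt_B = 23.8 km; Σ(ρt)_A = 84.80889; Σ(ρt)_B = 65.8308 (in km·g cm⁻³).
e = (30.67 − 23.8) − (84.80889 − 65.8308) / 3.215 = 0.967 km.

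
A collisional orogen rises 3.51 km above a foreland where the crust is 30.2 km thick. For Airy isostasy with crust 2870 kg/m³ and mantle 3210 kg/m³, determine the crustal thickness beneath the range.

Root depth r = h ρ_c / (ρ_m − ρ_c) = 3.51 km × 2870 / 340 = 29.63 km.
Total thickness = T + h + r = 30.2 km + 3.51 km + 29.63 km = 63.3 km.

63.3 km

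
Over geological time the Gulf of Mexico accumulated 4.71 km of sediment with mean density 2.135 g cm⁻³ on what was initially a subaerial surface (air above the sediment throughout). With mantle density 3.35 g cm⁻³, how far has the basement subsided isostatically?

3 km

Subaerial load: s = t ρ_sed / ρ_m = 4.71 km × 2.135/3.35 = 3 km.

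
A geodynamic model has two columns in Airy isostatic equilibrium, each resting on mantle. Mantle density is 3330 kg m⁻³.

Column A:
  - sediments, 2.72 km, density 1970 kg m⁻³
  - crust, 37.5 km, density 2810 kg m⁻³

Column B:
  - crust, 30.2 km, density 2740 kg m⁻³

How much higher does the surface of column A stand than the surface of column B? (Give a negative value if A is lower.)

1.62 km

For any compensation level in the mantle, the mantle terms cancel and isostasy reduces to e = (Σt_A − Σt_B) − (Σ(ρt)_A − Σ(ρt)_B) / ρ_m.
Σt_A = 40.22 km; Σt_B = 30.2 km; Σ(ρt)_A = 110733.4; Σ(ρt)_B = 82748 (in km·kg m⁻³).
e = (40.22 − 30.2) − (110733.4 − 82748) / 3330 = 1.62 km.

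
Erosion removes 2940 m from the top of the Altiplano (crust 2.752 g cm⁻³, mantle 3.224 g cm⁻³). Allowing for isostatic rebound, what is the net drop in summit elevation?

430 m

Rebound u = e ρ_c/ρ_m = 2940 m × 2.752/3.224 = 2510 m.
Net surface drop = e − u = 2940 m − 2510 m = e (ρ_m − ρ_c)/ρ_m = 430 m.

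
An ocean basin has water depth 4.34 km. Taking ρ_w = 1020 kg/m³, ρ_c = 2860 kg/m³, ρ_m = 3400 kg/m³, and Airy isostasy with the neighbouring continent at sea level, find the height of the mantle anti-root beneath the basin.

14.8 km

By Archimedes' principle applied to the lithosphere: replacing crust with seawater at the top is compensated by replacing crust with mantle at the base: d (ρ_c − ρ_w) = a (ρ_m − ρ_c).
a = d (ρ_c − ρ_w)/(ρ_m − ρ_c) = 4.34 km × 1840/540 = 14.8 km.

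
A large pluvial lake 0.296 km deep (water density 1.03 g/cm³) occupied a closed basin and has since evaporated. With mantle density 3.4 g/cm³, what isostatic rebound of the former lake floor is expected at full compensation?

0.0897 km

u = d ρ_w/ρ_m = 0.296 km × 1.03/3.4 = 0.0897 km.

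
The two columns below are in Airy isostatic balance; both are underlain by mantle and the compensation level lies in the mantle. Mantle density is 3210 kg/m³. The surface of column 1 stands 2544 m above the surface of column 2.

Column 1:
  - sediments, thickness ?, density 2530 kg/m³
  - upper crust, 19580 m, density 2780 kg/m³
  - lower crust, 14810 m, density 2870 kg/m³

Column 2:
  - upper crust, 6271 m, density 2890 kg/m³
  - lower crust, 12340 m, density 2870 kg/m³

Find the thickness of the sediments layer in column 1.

Take the compensation level at the base of the deeper column (depth z_c below the surface of column 1) and equate Σ ρ_i t_i down to z_c; mantle fills any gap and the z_c terms cancel.
Column 1: x×2530 + 19580×2780 + 14810×2870 + (z_c − 34390 − x)×3210
Column 2: 2544×0 + 6271×2890 + 12340×2870 + (z_c − 2544 − 18611)×3210
The z_c×3210 term appears on both sides and cancels. Collect the known terms of each column as K = Σ(ρt)_known − 3210 × (depth of known layers): K_1 = 96937100 − 3210×34390 = −13454800; K_2 = 53538990 − 3210×(2544 + 18611) = −14368560.
Balance: K_1 − x×(3210 − 2530) = K_2, so x = (K_1 − K_2)/(3210 − 2530) = 913760/680 = 1340 m.

1340 m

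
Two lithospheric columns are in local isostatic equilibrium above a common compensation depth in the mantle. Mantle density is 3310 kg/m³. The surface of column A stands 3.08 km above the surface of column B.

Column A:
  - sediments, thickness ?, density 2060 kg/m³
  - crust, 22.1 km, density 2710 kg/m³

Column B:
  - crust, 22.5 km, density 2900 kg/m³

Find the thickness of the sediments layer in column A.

4.93 km

Take the compensation level at the base of the deeper column (depth z_c below the surface of column A) and equate Σ ρ_i t_i down to z_c; mantle fills any gap and the z_c terms cancel.
Column A: x×2060 + 22.1×2710 + (z_c − 22.1 − x)×3310
Column B: 3.08×0 + 22.5×2900 + (z_c − 3.08 − 22.5)×3310
The z_c×3310 term appears on both sides and cancels. Collect the known terms of each column as K = Σ(ρt)_known − 3310 × (depth of known layers): K_A = 59891 − 3310×22.1 = −13260; K_B = 65250 − 3310×(3.08 + 22.5) = −19419.8.
Balance: K_A − x×(3310 − 2060) = K_B, so x = (K_A − K_B)/(3310 − 2060) = 6159.8/1250 = 4.93 km.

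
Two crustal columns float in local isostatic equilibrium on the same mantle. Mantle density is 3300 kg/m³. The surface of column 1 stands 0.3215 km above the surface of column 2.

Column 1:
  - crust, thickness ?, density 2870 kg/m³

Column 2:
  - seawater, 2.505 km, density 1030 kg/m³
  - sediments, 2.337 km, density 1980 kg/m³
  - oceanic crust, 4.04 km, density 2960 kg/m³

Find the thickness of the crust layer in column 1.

26.1 km

Take the compensation level at the base of the deeper column (depth z_c below the surface of column 1) and equate Σ ρ_i t_i down to z_c; mantle fills any gap and the z_c terms cancel.
Column 1: x×2870 + (z_c − 0 − x)×3300
Column 2: 0.3215×0 + 2.505×1030 + 2.337×1980 + 4.04×2960 + (z_c − 0.3215 − 8.882)×3300
The z_c×3300 term appears on both sides and cancels. Collect the known terms of each column as K = Σ(ρt)_known − 3300 × (depth of known layers): K_1 = 0 − 3300×0 = 0; K_2 = 19165.81 − 3300×(0.3215 + 8.882) = −11205.74.
Balance: K_1 − x×(3300 − 2870) = K_2, so x = (K_1 − K_2)/(3300 − 2870) = 11205.7/430 = 26.1 km.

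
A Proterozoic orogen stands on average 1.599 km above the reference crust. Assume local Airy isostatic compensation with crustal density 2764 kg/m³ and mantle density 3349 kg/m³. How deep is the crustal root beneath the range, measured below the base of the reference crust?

7.55 km

In Airy isostatic equilibrium: the weight of the topography is balanced by the buoyancy of the root, ρ_c h = (ρ_m − ρ_c) r.
r = h · ρ_c / (ρ_m − ρ_c) = 1.599 km × 2764 / (3349 − 2764) = 7.55 km.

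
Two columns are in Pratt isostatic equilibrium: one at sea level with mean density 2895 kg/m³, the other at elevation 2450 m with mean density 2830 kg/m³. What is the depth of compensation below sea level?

107000 m

ρ_ref D = ρ (D + h) → D (ρ_ref − ρ) = ρ h.
D = ρ h/(ρ_ref − ρ) = 2830 × 2450 m/(2895 − 2830) = 107000 m.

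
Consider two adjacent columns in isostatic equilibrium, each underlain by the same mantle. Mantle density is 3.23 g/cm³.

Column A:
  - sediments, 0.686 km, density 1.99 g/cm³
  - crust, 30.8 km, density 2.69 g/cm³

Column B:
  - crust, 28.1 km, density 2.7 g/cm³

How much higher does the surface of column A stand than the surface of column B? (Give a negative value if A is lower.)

0.802 km

For any compensation level in the mantle, the mantle terms cancel and isostasy reduces to e = (Σt_A − Σt_B) − (Σ(ρt)_A − Σ(ρt)_B) / ρ_m.
Σt_A = 31.486 km; Σt_B = 28.1 km; Σ(ρt)_A = 84.21714; Σ(ρt)_B = 75.87 (in km·g/cm³).
e = (31.486 − 28.1) − (84.21714 − 75.87) / 3.23 = 0.802 km.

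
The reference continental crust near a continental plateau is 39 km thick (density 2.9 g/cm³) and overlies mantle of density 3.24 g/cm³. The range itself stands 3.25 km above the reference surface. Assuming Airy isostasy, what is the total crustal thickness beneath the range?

Root depth r = h ρ_c / (ρ_m − ρ_c) = 3.25 km × 2.9 / 0.34 = 27.72 km.
Total thickness = T + h + r = 39 km + 3.25 km + 27.72 km = 70 km.

70 km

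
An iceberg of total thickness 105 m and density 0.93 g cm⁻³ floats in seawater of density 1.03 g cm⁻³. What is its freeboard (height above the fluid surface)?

Floating equilibrium: submerged depth d = t ρ_obj/ρ_fluid = 105 m × 0.93/1.03 = 94.81 m.
Freeboard = t − d = 105 m − 94.81 m = 10.2 m.

10.2 m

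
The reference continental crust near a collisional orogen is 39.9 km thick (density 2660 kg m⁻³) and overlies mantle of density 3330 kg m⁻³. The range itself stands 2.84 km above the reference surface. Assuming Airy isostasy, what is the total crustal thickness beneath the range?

54 km

Root depth r = h ρ_c / (ρ_m − ρ_c) = 2.84 km × 2660 / 670 = 11.28 km.
Total thickness = T + h + r = 39.9 km + 2.84 km + 11.28 km = 54 km.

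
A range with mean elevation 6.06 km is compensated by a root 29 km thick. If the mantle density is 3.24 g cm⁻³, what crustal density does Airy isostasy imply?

2.68 g cm⁻³

ρ_c h = (ρ_m − ρ_c) r → ρ_c (h + r) = ρ_m r → ρ_c = ρ_m r / (h + r).
ρ_c = 3.24 × 29 km / (6.06 km + 29 km) = 2.68 g cm⁻³.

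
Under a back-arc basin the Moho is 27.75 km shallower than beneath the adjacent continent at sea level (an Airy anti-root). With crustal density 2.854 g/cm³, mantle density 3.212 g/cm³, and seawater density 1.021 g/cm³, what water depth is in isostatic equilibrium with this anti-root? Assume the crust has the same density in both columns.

5.42 km

Replacing a thickness d of crust by seawater at the top must be balanced by replacing crust with mantle at the base: d (ρ_c − ρ_w) = a (ρ_m − ρ_c).
d = a (ρ_m − ρ_c)/(ρ_c − ρ_w) = 27.75 km × 0.358/1.833 = 5.42 km.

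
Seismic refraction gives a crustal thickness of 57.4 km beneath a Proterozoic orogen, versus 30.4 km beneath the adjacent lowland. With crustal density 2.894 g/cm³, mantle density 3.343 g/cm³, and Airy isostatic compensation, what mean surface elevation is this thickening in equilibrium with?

Excess crust Δ = 57.4 km − 30.4 km = 27 km, split between elevation h and root r with h + r = Δ.
Airy balance ρ_c h = (ρ_m − ρ_c) r gives r = h ρ_c/(ρ_m − ρ_c), so h (1 + ρ_c/(ρ_m − ρ_c)) = Δ, i.e. h = Δ (ρ_m − ρ_c)/ρ_m.
h = 27 km × 0.449/3.343 = 3.63 km.

3.63 km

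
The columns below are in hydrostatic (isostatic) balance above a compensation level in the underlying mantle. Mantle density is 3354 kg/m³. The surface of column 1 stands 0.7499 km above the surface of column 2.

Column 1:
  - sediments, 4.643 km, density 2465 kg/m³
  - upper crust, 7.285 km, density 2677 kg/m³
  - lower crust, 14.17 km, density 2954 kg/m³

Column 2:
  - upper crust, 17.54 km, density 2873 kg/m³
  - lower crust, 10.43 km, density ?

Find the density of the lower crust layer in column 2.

2990 kg/m³

Take the compensation level at the base of the deeper column (depth z_c below the surface of column 1) and equate Σ ρ_i t_i down to z_c; mantle fills any gap and the z_c terms cancel.
Column 1: 4.643×2465 + 7.285×2677 + 14.17×2954 + (z_c − 26.098)×3354
Column 2: 0.7499×0 + 17.54×2873 + 10.43×ρ + (z_c − 0.7499 − 27.97)×3354
The z_c×3354 term appears on both sides and cancels. Collect the known terms of each column as K = Σ(ρt)_known − 3354 × (depth of known layers): K_1 = 72805.12 − 3354×26.098 = −14727.572; K_2 = 50392.42 − 3354×(0.7499 + 27.97) = −45934.1246.
Balance: K_1 = K_2 + 10.43×ρ, so ρ = (K_1 − K_2)/10.43 = 31206.6/10.43 = 2990 kg/m³.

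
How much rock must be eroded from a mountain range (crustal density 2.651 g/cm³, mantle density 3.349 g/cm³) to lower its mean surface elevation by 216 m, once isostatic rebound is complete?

1040 m

Net drop Δ = e − u = e − e ρ_c/ρ_m = e (ρ_m − ρ_c)/ρ_m.
e = Δ ρ_m/(ρ_m − ρ_c) = 216 m × 3.349/0.698 = 1040 m.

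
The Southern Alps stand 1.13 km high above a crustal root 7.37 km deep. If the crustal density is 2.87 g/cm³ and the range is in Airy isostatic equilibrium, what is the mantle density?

Airy balance: ρ_c h = (ρ_m − ρ_c) r → ρ_m = ρ_c (1 + h/r).
ρ_m = 2.87 × (1 + 1.13 km/7.37 km) = 3.31 g/cm³.

3.31 g/cm³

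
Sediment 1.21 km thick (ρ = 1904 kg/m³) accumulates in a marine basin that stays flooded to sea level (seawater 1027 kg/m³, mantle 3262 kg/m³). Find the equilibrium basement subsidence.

Submarine loading: the sediment displaces seawater, and the subsidence is in turn flooded, so s (ρ_m − ρ_w) = t (ρ_sed − ρ_w).
s = 1.21 km × (1904 − 1027) / (3262 − 1027) = 0.475 km.

0.475 km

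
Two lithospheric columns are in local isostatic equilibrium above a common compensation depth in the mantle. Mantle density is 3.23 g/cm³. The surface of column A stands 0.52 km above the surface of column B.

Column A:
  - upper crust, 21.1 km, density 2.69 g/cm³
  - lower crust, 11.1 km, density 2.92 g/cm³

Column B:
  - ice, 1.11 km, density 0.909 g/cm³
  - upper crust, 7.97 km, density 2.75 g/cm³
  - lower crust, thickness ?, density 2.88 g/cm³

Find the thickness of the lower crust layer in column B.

Take the compensation level at the base of the deeper column (depth z_c below the surface of column A) and equate Σ ρ_i t_i down to z_c; mantle fills any gap and the z_c terms cancel.
Column A: 21.1×2.69 + 11.1×2.92 + (z_c − 32.2)×3.23
Column B: 0.52×0 + 1.11×0.909 + 7.97×2.75 + x×2.88 + (z_c − 0.52 − 9.08 − x)×3.23
The z_c×3.23 term appears on both sides and cancels. Collect the known terms of each column as K = Σ(ρt)_known − 3.23 × (depth of known layers): K_A = 89.171 − 3.23×32.2 = −14.835; K_B = 22.92649 − 3.23×(0.52 + 9.08) = −8.08151.
Balance: K_A = K_B − x×(3.23 − 2.88), so x = (K_B − K_A)/(3.23 − 2.88) = 6.75349/0.35 = 19.3 km.

19.3 km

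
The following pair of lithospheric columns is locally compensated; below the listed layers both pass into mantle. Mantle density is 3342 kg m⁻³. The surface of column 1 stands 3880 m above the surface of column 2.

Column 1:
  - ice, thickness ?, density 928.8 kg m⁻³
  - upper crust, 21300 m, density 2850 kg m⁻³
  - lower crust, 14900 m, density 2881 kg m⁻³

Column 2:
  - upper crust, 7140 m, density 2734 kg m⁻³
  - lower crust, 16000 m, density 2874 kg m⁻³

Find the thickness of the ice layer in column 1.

3090 m

Take the compensation level at the base of the deeper column (depth z_c below the surface of column 1) and equate Σ ρ_i t_i down to z_c; mantle fills any gap and the z_c terms cancel.
Column 1: x×928.8 + 21300×2850 + 14900×2881 + (z_c − 36200 − x)×3342
Column 2: 3880×0 + 7140×2734 + 16000×2874 + (z_c − 3880 − 23140)×3342
The z_c×3342 term appears on both sides and cancels. Collect the known terms of each column as K = Σ(ρt)_known − 3342 × (depth of known layers): K_1 = 103631900 − 3342×36200 = −17348500; K_2 = 65504760 − 3342×(3880 + 23140) = −24796080.
Balance: K_1 − x×(3342 − 928.8) = K_2, so x = (K_1 − K_2)/(3342 − 928.8) = 7447580/2413.2 = 3090 m.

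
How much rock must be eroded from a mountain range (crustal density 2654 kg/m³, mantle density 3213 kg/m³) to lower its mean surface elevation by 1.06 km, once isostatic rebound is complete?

6.09 km

Net drop Δ = e − u = e − e ρ_c/ρ_m = e (ρ_m − ρ_c)/ρ_m.
e = Δ ρ_m/(ρ_m − ρ_c) = 1.06 km × 3213/559 = 6.09 km.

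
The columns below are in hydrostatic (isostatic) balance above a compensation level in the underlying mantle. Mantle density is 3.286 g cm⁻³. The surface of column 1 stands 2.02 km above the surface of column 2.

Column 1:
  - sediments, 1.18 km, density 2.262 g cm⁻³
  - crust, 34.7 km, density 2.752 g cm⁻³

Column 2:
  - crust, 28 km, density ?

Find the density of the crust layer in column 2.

Take the compensation level at the base of the deeper column (depth z_c below the surface of column 1) and equate Σ ρ_i t_i down to z_c; mantle fills any gap and the z_c terms cancel.
Column 1: 1.18×2.262 + 34.7×2.752 + (z_c − 35.88)×3.286
Column 2: 2.02×0 + 28×ρ + (z_c − 2.02 − 28)×3.286
The z_c×3.286 term appears on both sides and cancels. Collect the known terms of each column as K = Σ(ρt)_known − 3.286 × (depth of known layers): K_1 = 98.16356 − 3.286×35.88 = −19.73812; K_2 = 0 − 3.286×(2.02 + 28) = −98.64572.
Balance: K_1 = K_2 + 28×ρ, so ρ = (K_1 − K_2)/28 = 78.9076/28 = 2.82 g cm⁻³.

2.82 g cm⁻³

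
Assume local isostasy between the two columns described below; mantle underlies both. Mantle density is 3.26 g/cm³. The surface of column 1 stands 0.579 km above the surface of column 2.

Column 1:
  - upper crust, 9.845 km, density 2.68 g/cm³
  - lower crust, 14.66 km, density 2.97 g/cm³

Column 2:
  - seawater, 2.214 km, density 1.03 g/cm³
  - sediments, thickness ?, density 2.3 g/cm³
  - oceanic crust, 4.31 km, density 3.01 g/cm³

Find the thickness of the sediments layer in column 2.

Take the compensation level at the base of the deeper column (depth z_c below the surface of column 1) and equate Σ ρ_i t_i down to z_c; mantle fills any gap and the z_c terms cancel.
Column 1: 9.845×2.68 + 14.66×2.97 + (z_c − 24.505)×3.26
Column 2: 0.579×0 + 2.214×1.03 + x×2.3 + 4.31×3.01 + (z_c − 0.579 − 6.524 − x)×3.26
The z_c×3.26 term appears on both sides and cancels. Collect the known terms of each column as K = Σ(ρt)_known − 3.26 × (depth of known layers): K_1 = 69.9248 − 3.26×24.505 = −9.9615; K_2 = 15.25352 − 3.26×(0.579 + 6.524) = −7.90226.
Balance: K_1 = K_2 − x×(3.26 − 2.3), so x = (K_2 − K_1)/(3.26 − 2.3) = 2.05924/0.96 = 2.15 km.

2.15 km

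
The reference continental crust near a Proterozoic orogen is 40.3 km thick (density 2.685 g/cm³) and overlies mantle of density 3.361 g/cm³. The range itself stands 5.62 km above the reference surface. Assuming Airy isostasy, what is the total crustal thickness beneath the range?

Root depth r = h ρ_c / (ρ_m − ρ_c) = 5.62 km × 2.685 / 0.676 = 22.32 km.
Total thickness = T + h + r = 40.3 km + 5.62 km + 22.32 km = 68.2 km.

68.2 km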